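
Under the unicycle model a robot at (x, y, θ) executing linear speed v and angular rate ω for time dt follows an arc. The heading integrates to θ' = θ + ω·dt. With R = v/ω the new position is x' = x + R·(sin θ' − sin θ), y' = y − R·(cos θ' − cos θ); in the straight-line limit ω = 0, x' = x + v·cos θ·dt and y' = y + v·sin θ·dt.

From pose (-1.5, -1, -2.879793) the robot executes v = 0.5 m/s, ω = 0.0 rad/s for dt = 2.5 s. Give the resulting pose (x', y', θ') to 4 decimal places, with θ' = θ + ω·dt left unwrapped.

θ' = -2.8798 + 0.0·2.5 = -2.8798
ω = 0 → straight: x' = -1.5 + 0.5·cos(-2.8798)·2.5 = -2.7074
y' = -1 + 0.5·sin(-2.8798)·2.5 = -1.3235

(-2.7074, -1.3235, -2.8798)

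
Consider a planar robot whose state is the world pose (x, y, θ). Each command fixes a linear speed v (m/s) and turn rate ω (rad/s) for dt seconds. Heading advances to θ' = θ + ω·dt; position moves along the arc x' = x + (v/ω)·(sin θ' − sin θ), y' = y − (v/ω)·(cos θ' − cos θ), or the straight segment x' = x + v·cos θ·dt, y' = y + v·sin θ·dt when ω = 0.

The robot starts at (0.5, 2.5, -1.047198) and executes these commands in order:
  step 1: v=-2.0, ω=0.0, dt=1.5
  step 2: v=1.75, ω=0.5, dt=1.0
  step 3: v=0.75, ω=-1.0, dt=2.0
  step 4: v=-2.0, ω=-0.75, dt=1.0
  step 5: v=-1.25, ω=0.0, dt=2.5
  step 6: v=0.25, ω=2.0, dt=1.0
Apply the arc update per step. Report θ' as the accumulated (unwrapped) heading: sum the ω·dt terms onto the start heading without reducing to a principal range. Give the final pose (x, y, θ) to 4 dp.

(5.0940, 2.3808, -1.2972)

step 1: θ'=-1.0472 (straight) → pose (-1.0000, 5.0981, -1.0472)
step 2: θ'=-0.5472 (R=3.5000) → pose (0.2101, 3.8591, -0.5472)
step 3: θ'=-2.5472 (R=-0.7500) → pose (0.2398, 2.5973, -2.5472)
step 4: θ'=-3.2972 (R=2.6667) → pose (2.1465, 3.0224, -3.2972)
step 5: θ'=-3.2972 (straight) → pose (5.2337, 2.5381, -3.2972)
step 6: θ'=-1.2972 (R=0.1250) → pose (5.0940, 2.3808, -1.2972)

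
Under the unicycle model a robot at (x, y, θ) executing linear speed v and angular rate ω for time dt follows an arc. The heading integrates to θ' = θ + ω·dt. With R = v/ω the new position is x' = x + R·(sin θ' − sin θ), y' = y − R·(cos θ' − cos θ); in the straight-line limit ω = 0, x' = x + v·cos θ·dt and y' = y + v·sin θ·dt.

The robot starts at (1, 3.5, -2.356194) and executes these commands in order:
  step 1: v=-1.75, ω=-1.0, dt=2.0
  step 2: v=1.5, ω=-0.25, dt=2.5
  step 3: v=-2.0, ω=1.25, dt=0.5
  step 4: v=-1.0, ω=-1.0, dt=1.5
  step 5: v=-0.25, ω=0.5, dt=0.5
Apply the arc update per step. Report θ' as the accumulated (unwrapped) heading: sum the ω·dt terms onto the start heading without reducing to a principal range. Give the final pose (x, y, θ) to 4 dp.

step 1: θ'=-4.3562 (R=1.7500) → pose (3.8776, 2.8728, -4.3562)
step 2: θ'=-4.9812 (R=-6.0000) → pose (3.7164, 6.5585, -4.9812)
step 3: θ'=-4.3562 (R=-1.6000) → pose (3.7594, 5.5757, -4.3562)
step 4: θ'=-5.8562 (R=1.0000) → pose (3.2363, 4.3168, -5.8562)
step 5: θ'=-5.6062 (R=-0.5000) → pose (3.1302, 4.2514, -5.6062)

(3.1302, 4.2514, -5.6062)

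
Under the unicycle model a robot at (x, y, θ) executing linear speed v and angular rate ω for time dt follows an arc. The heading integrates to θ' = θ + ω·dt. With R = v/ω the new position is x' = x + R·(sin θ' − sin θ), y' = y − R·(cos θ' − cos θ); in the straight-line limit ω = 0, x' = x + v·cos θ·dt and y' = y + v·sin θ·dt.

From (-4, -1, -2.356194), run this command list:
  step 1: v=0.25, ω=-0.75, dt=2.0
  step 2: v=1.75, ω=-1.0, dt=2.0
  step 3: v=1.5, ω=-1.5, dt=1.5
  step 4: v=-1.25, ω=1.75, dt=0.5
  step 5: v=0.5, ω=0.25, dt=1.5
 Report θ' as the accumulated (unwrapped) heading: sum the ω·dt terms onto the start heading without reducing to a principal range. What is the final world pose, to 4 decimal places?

(-2.2209, 0.8199, -6.8562)

step 1: θ'=-3.8562 (R=-0.3333) → pose (-4.4541, -1.0161, -3.8562)
step 2: θ'=-5.8562 (R=-1.7500) → pose (-4.0321, 1.8987, -5.8562)
step 3: θ'=-8.1062 (R=-1.0000) → pose (-2.6496, 0.7389, -8.1062)
step 4: θ'=-7.2312 (R=-0.7143) → pose (-2.7611, 1.3338, -7.2312)
step 5: θ'=-6.8562 (R=2.0000) → pose (-2.2209, 0.8199, -6.8562)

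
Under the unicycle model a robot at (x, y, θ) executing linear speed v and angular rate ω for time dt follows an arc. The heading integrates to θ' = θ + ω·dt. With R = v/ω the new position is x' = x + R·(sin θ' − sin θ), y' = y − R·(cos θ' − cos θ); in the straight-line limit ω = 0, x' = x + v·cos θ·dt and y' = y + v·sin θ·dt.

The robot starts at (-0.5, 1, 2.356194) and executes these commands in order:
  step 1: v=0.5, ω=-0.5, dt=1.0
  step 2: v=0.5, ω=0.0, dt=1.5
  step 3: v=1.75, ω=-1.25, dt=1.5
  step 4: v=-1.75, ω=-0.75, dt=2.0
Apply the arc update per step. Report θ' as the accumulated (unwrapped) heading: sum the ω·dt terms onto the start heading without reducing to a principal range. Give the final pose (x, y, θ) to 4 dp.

(-1.8802, 6.1508, -1.5188)

step 1: θ'=1.8562 (R=-1.0000) → pose (-0.7524, 1.4256, 1.8562)
step 2: θ'=1.8562 (straight) → pose (-0.9636, 2.1452, 1.8562)
step 3: θ'=-0.0188 (R=-1.4000) → pose (0.4061, 3.9391, -0.0188)
step 4: θ'=-1.5188 (R=2.3333) → pose (-1.8802, 6.1508, -1.5188)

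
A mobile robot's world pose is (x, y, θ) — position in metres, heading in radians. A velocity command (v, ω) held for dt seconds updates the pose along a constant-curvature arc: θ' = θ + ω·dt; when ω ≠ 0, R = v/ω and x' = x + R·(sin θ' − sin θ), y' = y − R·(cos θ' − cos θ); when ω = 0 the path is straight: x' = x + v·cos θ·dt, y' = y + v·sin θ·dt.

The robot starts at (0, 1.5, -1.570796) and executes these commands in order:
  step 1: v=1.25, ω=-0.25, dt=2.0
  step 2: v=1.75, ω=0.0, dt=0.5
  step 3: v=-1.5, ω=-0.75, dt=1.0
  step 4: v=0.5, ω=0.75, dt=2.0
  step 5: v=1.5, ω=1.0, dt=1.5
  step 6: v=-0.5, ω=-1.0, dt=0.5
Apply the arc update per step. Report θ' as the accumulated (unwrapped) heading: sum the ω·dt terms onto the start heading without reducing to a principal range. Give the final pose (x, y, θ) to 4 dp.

step 1: θ'=-2.0708 (R=-5.0000) → pose (-0.6121, -0.8971, -2.0708)
step 2: θ'=-2.0708 (straight) → pose (-1.0316, -1.6650, -2.0708)
step 3: θ'=-2.8208 (R=2.0000) → pose (0.0929, -0.7259, -2.8208)
step 4: θ'=-1.3208 (R=0.6667) → pose (-0.3428, -1.5235, -1.3208)
step 5: θ'=0.1792 (R=1.5000) → pose (1.3779, -2.6284, 0.1792)
step 6: θ'=-0.3208 (R=0.5000) → pose (1.1312, -2.6109, -0.3208)

(1.1312, -2.6109, -0.3208)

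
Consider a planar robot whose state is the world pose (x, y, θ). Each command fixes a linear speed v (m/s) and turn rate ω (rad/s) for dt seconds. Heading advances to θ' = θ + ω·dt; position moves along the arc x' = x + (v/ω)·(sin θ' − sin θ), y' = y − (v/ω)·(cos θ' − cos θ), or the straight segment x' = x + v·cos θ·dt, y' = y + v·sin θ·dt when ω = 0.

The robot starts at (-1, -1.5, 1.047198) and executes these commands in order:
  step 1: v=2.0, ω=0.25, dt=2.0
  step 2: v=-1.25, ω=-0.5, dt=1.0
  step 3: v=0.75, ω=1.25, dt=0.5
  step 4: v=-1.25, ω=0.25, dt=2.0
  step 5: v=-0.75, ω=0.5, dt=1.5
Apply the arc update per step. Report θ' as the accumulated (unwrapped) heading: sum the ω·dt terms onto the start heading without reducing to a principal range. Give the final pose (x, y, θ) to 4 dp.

step 1: θ'=1.5472 (R=8.0000) → pose (0.0696, 2.3112, 1.5472)
step 2: θ'=1.0472 (R=2.5000) → pose (-0.2647, 1.1202, 1.0472)
step 3: θ'=1.6722 (R=0.6000) → pose (-0.1874, 1.4810, 1.6722)
step 4: θ'=2.1722 (R=-5.0000) → pose (0.6642, -0.8419, 2.1722)
step 5: θ'=2.9222 (R=-1.5000) → pose (1.5746, -1.4572, 2.9222)

(1.5746, -1.4572, 2.9222)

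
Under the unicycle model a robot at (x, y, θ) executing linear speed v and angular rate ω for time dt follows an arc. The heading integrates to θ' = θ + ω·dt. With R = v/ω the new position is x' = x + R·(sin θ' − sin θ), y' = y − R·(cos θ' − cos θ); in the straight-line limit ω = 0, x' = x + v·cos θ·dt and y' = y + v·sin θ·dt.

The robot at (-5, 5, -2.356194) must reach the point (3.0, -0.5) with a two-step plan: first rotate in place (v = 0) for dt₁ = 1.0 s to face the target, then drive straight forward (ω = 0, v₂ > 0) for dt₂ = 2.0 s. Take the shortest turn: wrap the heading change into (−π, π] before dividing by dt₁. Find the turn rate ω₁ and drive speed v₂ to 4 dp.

heading to target = atan2(-0.5−5, 3−-5) = -0.6023
Δθ = wrap(-0.6023 − -2.3562) = 1.7539; ω₁ = Δθ/dt₁ = 1.7539
distance = √((3−-5)² + (-0.5−5)²) = 9.7082; v₂ = distance/dt₂ = 4.8541

ω₁ = 1.7539, v₂ = 4.8541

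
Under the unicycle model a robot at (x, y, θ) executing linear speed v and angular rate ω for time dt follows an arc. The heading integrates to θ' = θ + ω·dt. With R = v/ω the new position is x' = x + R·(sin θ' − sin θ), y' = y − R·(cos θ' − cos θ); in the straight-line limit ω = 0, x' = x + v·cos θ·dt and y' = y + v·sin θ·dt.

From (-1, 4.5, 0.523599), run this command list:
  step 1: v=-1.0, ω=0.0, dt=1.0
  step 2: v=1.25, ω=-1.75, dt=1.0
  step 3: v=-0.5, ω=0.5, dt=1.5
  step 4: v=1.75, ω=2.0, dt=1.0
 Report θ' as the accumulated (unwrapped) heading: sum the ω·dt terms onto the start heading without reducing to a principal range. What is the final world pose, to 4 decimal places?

(-0.0439, 4.9099, 1.5236)

step 1: θ'=0.5236 (straight) → pose (-1.8660, 4.0000, 0.5236)
step 2: θ'=-1.2264 (R=-0.7143) → pose (-0.8365, 3.6226, -1.2264)
step 3: θ'=-0.4764 (R=-1.0000) → pose (-1.3192, 4.1736, -0.4764)
step 4: θ'=1.5236 (R=0.8750) → pose (-0.0439, 4.9099, 1.5236)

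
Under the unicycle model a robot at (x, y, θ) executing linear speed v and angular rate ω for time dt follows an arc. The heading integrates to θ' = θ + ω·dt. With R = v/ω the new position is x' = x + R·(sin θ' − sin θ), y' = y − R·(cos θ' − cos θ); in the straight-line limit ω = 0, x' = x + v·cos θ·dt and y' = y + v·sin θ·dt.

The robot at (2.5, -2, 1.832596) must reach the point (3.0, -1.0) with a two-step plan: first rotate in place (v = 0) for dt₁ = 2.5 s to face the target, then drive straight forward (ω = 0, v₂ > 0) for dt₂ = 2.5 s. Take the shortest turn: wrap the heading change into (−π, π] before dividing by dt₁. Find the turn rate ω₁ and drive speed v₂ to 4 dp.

ω₁ = -0.2902, v₂ = 0.4472

heading to target = atan2(-1−-2, 3−2.5) = 1.1071
Δθ = wrap(1.1071 − 1.8326) = -0.7254; ω₁ = Δθ/dt₁ = -0.2902
distance = √((3−2.5)² + (-1−-2)²) = 1.1180; v₂ = distance/dt₂ = 0.4472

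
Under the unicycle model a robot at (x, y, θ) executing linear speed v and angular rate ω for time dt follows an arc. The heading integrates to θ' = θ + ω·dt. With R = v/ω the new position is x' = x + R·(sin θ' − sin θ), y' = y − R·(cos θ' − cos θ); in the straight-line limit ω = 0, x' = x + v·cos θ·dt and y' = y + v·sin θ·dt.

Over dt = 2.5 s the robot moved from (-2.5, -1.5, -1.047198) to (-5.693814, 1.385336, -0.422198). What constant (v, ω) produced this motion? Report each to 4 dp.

Δθ = -0.422198 − -1.047198 = 0.625000
ω = Δθ/dt = 0.625000/2.5 = 0.2500
R = Δx/(sin θ' − sin θ) = -7.0000
v = R·ω = -7.0000·0.2500 = -1.7500

v = -1.7500, ω = 0.2500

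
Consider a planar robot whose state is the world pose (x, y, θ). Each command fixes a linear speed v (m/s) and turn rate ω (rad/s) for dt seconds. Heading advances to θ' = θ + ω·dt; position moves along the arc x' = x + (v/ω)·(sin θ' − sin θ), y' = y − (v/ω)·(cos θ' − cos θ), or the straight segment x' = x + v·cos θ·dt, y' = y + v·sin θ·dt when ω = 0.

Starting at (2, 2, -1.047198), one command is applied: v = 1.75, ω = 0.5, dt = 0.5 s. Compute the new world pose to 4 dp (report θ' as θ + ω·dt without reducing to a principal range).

(2.5272, 1.3045, -0.7972)

θ' = -1.0472 + 0.5·0.5 = -0.7972
R = v/ω = 1.75/0.5 = 3.5000
x' = 2 + 3.5000·(sin -0.7972 − sin -1.0472) = 2.5272
y' = 2 − 3.5000·(cos -0.7972 − cos -1.0472) = 1.3045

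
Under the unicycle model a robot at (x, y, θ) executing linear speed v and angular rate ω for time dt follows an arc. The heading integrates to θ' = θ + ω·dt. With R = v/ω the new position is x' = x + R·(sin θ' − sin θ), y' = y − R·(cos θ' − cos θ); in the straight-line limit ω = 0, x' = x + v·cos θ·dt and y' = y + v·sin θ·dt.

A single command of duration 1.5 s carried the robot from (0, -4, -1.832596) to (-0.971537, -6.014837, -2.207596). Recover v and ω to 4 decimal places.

v = 1.5000, ω = -0.2500

Δθ = -2.207596 − -1.832596 = -0.375000
ω = Δθ/dt = -0.375000/1.5 = -0.2500
R = −Δy/(cos θ' − cos θ) = -6.0000
v = R·ω = -6.0000·-0.2500 = 1.5000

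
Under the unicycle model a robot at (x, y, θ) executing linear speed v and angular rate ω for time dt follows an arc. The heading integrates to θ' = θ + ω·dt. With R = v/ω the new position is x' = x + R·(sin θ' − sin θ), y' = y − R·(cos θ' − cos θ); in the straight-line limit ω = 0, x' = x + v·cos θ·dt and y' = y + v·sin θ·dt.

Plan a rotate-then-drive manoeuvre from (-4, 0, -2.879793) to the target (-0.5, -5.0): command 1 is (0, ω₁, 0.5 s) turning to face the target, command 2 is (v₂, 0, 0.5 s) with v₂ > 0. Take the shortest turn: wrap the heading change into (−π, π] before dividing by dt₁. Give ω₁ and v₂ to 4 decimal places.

heading to target = atan2(-5−0, -0.5−-4) = -0.9601
Δθ = wrap(-0.9601 − -2.8798) = 1.9197; ω₁ = Δθ/dt₁ = 3.8394
distance = √((-0.5−-4)² + (-5−0)²) = 6.1033; v₂ = distance/dt₂ = 12.2066

ω₁ = 3.8394, v₂ = 12.2066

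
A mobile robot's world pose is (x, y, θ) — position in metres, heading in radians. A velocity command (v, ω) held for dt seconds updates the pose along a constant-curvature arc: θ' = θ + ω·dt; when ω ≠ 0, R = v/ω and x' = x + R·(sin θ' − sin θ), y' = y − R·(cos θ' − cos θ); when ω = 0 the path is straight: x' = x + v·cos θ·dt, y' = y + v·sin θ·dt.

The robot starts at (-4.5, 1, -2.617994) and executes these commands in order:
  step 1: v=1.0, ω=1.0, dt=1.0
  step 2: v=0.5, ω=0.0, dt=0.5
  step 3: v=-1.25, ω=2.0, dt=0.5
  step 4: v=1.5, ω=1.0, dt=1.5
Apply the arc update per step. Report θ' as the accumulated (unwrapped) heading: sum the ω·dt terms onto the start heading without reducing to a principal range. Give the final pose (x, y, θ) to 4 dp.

(-3.2457, 0.7395, 0.8820)

step 1: θ'=-1.6180 (R=1.0000) → pose (-4.9989, 0.1812, -1.6180)
step 2: θ'=-1.6180 (straight) → pose (-5.0107, -0.0686, -1.6180)
step 3: θ'=-0.6180 (R=-0.6250) → pose (-5.2729, 0.4703, -0.6180)
step 4: θ'=0.8820 (R=1.5000) → pose (-3.2457, 0.7395, 0.8820)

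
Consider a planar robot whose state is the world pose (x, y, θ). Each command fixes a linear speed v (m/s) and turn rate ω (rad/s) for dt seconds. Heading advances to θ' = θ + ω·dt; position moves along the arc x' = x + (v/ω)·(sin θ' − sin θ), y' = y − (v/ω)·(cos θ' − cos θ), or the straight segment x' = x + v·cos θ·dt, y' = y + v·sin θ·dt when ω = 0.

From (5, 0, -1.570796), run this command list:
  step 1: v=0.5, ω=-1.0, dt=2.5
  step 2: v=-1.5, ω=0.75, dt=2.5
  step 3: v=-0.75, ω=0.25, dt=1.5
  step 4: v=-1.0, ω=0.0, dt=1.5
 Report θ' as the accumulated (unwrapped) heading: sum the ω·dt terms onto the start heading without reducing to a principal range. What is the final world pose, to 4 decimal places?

(8.1686, 2.1940, -1.8208)

step 1: θ'=-4.0708 (R=-0.5000) → pose (4.0994, -0.2992, -4.0708)
step 2: θ'=-2.1958 (R=-2.0000) → pose (7.3236, -0.2725, -2.1958)
step 3: θ'=-1.8208 (R=-3.0000) → pose (7.7975, 0.7406, -1.8208)
step 4: θ'=-1.8208 (straight) → pose (8.1686, 2.1940, -1.8208)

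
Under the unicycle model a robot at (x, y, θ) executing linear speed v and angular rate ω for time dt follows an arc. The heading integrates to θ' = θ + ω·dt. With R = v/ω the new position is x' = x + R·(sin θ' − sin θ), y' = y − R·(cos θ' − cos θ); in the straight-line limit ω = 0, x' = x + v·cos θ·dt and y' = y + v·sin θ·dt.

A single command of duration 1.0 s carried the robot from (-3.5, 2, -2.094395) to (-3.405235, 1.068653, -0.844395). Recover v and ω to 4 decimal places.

v = 1.0000, ω = 1.2500

Δθ = -0.844395 − -2.094395 = 1.250000
ω = Δθ/dt = 1.250000/1.0 = 1.2500
R = −Δy/(cos θ' − cos θ) = 0.8000
v = R·ω = 0.8000·1.2500 = 1.0000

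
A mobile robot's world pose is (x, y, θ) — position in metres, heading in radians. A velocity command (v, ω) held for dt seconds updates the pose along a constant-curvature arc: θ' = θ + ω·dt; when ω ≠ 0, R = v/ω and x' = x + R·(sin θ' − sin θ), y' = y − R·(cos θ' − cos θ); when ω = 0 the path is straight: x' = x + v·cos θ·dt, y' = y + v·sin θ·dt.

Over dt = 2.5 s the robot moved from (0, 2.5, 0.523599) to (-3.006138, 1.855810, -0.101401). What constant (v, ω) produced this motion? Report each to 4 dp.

Δθ = -0.101401 − 0.523599 = -0.625000
ω = Δθ/dt = -0.625000/2.5 = -0.2500
R = Δx/(sin θ' − sin θ) = 5.0000
v = R·ω = 5.0000·-0.2500 = -1.2500

v = -1.2500, ω = -0.2500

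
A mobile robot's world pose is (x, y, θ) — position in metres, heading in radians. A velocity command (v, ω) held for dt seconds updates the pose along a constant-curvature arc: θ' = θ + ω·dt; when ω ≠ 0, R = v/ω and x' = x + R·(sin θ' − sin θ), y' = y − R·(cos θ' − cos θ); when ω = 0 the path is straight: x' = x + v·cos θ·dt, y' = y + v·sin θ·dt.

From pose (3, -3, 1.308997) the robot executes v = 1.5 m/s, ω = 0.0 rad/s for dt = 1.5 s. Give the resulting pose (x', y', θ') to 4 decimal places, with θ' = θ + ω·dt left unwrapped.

θ' = 1.3090 + 0.0·1.5 = 1.3090
ω = 0 → straight: x' = 3 + 1.5·cos(1.3090)·1.5 = 3.5823
y' = -3 + 1.5·sin(1.3090)·1.5 = -0.8267

(3.5823, -0.8267, 1.3090)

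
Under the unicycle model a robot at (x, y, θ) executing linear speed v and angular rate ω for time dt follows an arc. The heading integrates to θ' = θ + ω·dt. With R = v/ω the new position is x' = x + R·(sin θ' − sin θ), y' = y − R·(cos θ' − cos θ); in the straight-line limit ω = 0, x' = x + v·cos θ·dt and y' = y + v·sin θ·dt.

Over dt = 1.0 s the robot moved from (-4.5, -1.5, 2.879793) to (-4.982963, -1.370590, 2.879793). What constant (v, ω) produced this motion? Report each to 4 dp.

Δθ = 2.879793 − 2.879793 = 0.000000
ω = Δθ/dt = 0.000000/1.0 = 0.0000
ω = 0 → v = (Δx·cos θ + Δy·sin θ)/dt = 0.5000

v = 0.5000, ω = 0.0000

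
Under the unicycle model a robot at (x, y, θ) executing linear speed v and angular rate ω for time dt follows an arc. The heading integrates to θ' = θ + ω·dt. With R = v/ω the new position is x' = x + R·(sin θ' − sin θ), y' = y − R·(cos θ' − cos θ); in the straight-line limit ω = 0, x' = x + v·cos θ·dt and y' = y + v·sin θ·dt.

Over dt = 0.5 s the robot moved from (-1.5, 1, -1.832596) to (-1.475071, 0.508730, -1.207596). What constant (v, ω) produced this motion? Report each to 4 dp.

v = 1.0000, ω = 1.2500

Δθ = -1.207596 − -1.832596 = 0.625000
ω = Δθ/dt = 0.625000/0.5 = 1.2500
R = −Δy/(cos θ' − cos θ) = 0.8000
v = R·ω = 0.8000·1.2500 = 1.0000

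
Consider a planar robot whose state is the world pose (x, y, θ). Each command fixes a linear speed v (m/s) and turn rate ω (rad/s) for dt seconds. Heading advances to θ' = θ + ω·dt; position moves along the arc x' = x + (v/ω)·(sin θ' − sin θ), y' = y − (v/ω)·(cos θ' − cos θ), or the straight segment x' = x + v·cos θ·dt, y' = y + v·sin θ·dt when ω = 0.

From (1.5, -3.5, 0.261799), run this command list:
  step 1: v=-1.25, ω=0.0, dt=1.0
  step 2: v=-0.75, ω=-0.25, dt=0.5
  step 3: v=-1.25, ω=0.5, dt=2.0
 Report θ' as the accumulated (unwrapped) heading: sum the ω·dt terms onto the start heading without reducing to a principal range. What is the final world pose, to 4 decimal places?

step 1: θ'=0.2618 (straight) → pose (0.2926, -3.8235, 0.2618)
step 2: θ'=0.1368 (R=3.0000) → pose (-0.0747, -3.8977, 0.1368)
step 3: θ'=1.1368 (R=-2.5000) → pose (-2.0020, -5.3231, 1.1368)

(-2.0020, -5.3231, 1.1368)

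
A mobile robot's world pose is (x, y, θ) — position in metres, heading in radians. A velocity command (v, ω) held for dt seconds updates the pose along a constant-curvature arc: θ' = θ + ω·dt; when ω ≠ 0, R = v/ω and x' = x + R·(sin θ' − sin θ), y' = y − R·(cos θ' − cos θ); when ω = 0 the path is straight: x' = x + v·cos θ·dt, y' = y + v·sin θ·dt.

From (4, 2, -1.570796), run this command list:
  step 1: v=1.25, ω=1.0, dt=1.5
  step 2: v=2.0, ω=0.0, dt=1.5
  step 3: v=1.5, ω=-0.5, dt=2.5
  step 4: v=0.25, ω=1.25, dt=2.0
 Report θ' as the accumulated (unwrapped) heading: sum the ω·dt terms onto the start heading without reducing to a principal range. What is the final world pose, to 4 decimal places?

(11.2272, -1.7362, 1.1792)

step 1: θ'=-0.0708 (R=1.2500) → pose (5.1616, 0.7531, -0.0708)
step 2: θ'=-0.0708 (straight) → pose (8.1541, 0.5409, -0.0708)
step 3: θ'=-1.3208 (R=-3.0000) → pose (10.8486, -1.7094, -1.3208)
step 4: θ'=1.1792 (R=0.2000) → pose (11.2272, -1.7362, 1.1792)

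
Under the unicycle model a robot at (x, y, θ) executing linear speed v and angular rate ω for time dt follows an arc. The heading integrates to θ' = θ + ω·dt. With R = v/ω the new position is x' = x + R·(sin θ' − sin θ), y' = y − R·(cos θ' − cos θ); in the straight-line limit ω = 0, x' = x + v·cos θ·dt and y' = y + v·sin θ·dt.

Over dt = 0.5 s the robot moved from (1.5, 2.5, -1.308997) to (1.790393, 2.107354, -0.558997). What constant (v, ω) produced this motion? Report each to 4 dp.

Δθ = -0.558997 − -1.308997 = 0.750000
ω = Δθ/dt = 0.750000/0.5 = 1.5000
R = −Δy/(cos θ' − cos θ) = 0.6667
v = R·ω = 0.6667·1.5000 = 1.0000

v = 1.0000, ω = 1.5000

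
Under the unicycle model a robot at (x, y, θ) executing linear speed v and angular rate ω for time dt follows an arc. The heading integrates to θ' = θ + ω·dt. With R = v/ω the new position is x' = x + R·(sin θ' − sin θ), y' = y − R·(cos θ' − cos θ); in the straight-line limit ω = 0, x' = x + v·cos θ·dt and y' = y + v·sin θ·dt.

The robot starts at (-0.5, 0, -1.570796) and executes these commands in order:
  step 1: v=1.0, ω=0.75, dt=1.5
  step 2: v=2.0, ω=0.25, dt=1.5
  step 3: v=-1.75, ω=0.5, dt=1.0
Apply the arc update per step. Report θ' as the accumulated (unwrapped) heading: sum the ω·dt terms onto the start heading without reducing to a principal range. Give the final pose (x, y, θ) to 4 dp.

step 1: θ'=-0.4458 (R=1.3333) → pose (0.2584, -1.2030, -0.4458)
step 2: θ'=-0.0708 (R=8.0000) → pose (3.1419, -1.9648, -0.0708)
step 3: θ'=0.4292 (R=-3.5000) → pose (1.4379, -2.2735, 0.4292)

(1.4379, -2.2735, 0.4292)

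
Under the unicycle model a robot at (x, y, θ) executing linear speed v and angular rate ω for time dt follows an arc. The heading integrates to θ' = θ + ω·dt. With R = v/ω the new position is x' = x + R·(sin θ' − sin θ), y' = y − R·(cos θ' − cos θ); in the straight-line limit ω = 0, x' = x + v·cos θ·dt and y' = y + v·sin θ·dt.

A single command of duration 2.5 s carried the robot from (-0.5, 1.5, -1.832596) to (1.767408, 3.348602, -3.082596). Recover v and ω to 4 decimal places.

Δθ = -3.082596 − -1.832596 = -1.250000
ω = Δθ/dt = -1.250000/2.5 = -0.5000
R = Δx/(sin θ' − sin θ) = 2.5000
v = R·ω = 2.5000·-0.5000 = -1.2500

v = -1.2500, ω = -0.5000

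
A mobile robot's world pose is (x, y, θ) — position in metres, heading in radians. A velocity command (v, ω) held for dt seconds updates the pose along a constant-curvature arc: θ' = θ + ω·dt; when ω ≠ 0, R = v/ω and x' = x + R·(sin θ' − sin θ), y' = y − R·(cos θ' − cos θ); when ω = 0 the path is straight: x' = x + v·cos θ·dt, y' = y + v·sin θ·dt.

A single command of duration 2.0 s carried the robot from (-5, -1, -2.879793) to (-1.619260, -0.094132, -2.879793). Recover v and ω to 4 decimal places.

v = -1.7500, ω = 0.0000

Δθ = -2.879793 − -2.879793 = 0.000000
ω = Δθ/dt = 0.000000/2.0 = 0.0000
ω = 0 → v = (Δx·cos θ + Δy·sin θ)/dt = -1.7500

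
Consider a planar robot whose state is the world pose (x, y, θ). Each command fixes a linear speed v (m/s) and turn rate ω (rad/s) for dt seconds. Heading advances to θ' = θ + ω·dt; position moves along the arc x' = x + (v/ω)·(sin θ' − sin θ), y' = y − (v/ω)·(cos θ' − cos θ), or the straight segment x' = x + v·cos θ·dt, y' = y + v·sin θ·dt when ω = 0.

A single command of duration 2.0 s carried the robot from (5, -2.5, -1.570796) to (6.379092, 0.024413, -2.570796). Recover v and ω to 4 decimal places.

Δθ = -2.570796 − -1.570796 = -1.000000
ω = Δθ/dt = -1.000000/2.0 = -0.5000
R = −Δy/(cos θ' − cos θ) = 3.0000
v = R·ω = 3.0000·-0.5000 = -1.5000

v = -1.5000, ω = -0.5000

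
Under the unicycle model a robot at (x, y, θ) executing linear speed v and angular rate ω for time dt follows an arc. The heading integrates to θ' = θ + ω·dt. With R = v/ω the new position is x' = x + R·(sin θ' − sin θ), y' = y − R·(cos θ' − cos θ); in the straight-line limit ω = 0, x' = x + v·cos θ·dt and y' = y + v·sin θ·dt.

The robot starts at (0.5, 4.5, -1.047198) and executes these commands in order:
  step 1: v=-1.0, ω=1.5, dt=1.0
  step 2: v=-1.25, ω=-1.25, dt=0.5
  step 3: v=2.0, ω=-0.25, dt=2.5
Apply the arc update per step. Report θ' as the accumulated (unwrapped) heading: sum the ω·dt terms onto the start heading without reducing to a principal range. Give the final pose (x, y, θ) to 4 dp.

(3.3746, 2.3882, -0.7972)

step 1: θ'=0.4528 (R=-0.6667) → pose (-0.3690, 4.7662, 0.4528)
step 2: θ'=-0.1722 (R=1.0000) → pose (-0.9778, 4.6802, -0.1722)
step 3: θ'=-0.7972 (R=-8.0000) → pose (3.3746, 2.3882, -0.7972)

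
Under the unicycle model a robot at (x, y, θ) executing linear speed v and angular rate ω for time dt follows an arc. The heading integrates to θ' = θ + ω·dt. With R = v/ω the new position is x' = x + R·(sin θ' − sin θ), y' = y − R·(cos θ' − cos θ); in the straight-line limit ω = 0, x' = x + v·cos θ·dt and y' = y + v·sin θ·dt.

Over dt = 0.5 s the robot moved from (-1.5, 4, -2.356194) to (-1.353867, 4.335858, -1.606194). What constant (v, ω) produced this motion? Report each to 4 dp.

Δθ = -1.606194 − -2.356194 = 0.750000
ω = Δθ/dt = 0.750000/0.5 = 1.5000
R = −Δy/(cos θ' − cos θ) = -0.5000
v = R·ω = -0.5000·1.5000 = -0.7500

v = -0.7500, ω = 1.5000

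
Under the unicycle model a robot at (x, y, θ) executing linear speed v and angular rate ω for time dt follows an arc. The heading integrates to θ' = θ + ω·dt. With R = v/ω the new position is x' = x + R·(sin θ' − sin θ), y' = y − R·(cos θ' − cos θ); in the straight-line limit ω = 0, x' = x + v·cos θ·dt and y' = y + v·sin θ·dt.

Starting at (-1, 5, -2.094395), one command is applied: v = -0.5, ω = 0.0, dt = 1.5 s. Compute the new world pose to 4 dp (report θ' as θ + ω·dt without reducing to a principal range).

(-0.6250, 5.6495, -2.0944)

θ' = -2.0944 + 0.0·1.5 = -2.0944
ω = 0 → straight: x' = -1 + -0.5·cos(-2.0944)·1.5 = -0.6250
y' = 5 + -0.5·sin(-2.0944)·1.5 = 5.6495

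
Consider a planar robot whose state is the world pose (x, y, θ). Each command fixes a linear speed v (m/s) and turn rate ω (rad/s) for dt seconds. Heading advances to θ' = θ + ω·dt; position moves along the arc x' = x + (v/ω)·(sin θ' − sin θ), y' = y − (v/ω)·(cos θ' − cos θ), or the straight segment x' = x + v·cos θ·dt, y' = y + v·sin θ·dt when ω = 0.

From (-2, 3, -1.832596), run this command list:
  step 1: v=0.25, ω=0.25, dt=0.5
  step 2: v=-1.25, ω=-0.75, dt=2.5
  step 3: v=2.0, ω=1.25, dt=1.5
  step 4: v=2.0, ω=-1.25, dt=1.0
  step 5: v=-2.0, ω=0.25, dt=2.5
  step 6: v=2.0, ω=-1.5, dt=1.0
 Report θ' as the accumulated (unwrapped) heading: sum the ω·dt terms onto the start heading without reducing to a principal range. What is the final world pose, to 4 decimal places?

(-0.7120, 3.8099, -3.8326)

step 1: θ'=-1.7076 (R=1.0000) → pose (-2.0247, 2.8776, -1.7076)
step 2: θ'=-3.5826 (R=1.6667) → pose (0.3378, 4.1575, -3.5826)
step 3: θ'=-1.7076 (R=1.6000) → pose (-1.9302, 2.9288, -1.7076)
step 4: θ'=-2.9576 (R=-1.6000) → pose (-3.2225, 1.5740, -2.9576)
step 5: θ'=-2.3326 (R=-8.0000) → pose (1.1025, 3.9171, -2.3326)
step 6: θ'=-3.8326 (R=-1.3333) → pose (-0.7120, 3.8099, -3.8326)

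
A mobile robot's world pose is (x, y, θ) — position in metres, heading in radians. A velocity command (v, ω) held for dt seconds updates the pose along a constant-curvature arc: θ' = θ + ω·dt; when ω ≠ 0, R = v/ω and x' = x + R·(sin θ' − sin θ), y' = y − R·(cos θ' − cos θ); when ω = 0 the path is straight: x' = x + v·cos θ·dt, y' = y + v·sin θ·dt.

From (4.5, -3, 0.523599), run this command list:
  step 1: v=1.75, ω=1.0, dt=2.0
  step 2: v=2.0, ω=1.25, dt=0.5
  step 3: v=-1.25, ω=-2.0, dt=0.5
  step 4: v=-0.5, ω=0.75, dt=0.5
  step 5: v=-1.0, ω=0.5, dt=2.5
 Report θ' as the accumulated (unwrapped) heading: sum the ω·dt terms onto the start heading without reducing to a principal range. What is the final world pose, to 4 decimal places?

(6.7411, -0.2087, 3.7736)

step 1: θ'=2.5236 (R=1.7500) → pose (4.6390, -0.0581, 2.5236)
step 2: θ'=3.1486 (R=1.6000) → pose (3.7007, 0.2378, 3.1486)
step 3: θ'=2.1486 (R=0.6250) → pose (4.2286, -0.0459, 2.1486)
step 4: θ'=2.5236 (R=-0.6667) → pose (4.4008, -0.2251, 2.5236)
step 5: θ'=3.7736 (R=-2.0000) → pose (6.7411, -0.2087, 3.7736)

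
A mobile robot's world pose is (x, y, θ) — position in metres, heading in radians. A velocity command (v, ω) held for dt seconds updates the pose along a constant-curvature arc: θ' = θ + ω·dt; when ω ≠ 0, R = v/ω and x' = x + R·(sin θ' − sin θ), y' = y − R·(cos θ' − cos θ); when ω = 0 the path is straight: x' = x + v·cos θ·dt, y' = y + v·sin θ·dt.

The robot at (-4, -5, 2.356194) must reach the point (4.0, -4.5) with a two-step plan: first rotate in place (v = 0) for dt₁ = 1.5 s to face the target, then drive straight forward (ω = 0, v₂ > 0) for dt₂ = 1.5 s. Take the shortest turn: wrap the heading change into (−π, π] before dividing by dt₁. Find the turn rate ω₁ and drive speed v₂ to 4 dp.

ω₁ = -1.5292, v₂ = 5.3437

heading to target = atan2(-4.5−-5, 4−-4) = 0.0624
Δθ = wrap(0.0624 − 2.3562) = -2.2938; ω₁ = Δθ/dt₁ = -1.5292
distance = √((4−-4)² + (-4.5−-5)²) = 8.0156; v₂ = distance/dt₂ = 5.3437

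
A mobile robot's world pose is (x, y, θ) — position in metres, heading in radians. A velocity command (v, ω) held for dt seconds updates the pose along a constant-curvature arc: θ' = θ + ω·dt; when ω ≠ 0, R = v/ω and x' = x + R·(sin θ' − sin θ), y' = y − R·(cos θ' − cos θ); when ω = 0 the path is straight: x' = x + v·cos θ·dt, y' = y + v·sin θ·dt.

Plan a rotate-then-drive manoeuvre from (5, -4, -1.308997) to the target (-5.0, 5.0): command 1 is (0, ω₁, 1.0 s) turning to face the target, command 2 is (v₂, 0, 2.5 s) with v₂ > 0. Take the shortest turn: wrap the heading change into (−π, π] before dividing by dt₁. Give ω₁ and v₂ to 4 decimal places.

ω₁ = -2.5654, v₂ = 5.3814

heading to target = atan2(5−-4, -5−5) = 2.4088
Δθ = wrap(2.4088 − -1.3090) = -2.5654; ω₁ = Δθ/dt₁ = -2.5654
distance = √((-5−5)² + (5−-4)²) = 13.4536; v₂ = distance/dt₂ = 5.3814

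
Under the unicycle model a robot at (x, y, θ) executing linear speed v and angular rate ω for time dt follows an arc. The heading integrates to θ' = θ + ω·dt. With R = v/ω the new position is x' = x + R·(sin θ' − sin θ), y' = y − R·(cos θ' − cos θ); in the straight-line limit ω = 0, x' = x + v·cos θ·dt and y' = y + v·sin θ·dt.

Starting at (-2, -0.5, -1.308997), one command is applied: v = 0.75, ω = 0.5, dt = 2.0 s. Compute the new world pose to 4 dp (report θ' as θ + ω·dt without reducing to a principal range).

θ' = -1.3090 + 0.5·2.0 = -0.3090
R = v/ω = 0.75/0.5 = 1.5000
x' = -2 + 1.5000·(sin -0.3090 − sin -1.3090) = -1.0073
y' = -0.5 − 1.5000·(cos -0.3090 − cos -1.3090) = -1.5407

(-1.0073, -1.5407, -0.3090)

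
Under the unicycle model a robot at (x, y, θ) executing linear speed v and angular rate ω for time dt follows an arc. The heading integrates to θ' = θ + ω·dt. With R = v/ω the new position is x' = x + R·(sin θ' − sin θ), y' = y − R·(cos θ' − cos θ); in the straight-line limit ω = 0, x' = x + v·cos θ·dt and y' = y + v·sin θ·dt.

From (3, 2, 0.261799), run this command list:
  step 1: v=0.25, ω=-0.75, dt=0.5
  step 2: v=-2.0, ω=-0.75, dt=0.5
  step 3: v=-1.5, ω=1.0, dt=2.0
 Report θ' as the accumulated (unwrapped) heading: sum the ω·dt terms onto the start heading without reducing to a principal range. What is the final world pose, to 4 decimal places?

(-0.0266, 1.0674, 1.5118)

step 1: θ'=-0.1132 (R=-0.3333) → pose (3.1239, 2.0092, -0.1132)
step 2: θ'=-0.4882 (R=2.6667) → pose (2.1744, 2.3037, -0.4882)
step 3: θ'=1.5118 (R=-1.5000) → pose (-0.0266, 1.0674, 1.5118)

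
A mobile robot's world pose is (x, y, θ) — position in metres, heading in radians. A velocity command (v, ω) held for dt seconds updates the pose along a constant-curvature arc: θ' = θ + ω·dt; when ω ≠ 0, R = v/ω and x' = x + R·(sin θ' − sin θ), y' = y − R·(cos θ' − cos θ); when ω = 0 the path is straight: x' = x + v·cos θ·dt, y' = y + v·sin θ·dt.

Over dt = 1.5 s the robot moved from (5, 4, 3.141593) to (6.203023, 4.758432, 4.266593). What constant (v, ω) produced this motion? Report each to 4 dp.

v = -1.0000, ω = 0.7500

Δθ = 4.266593 − 3.141593 = 1.125000
ω = Δθ/dt = 1.125000/1.5 = 0.7500
R = Δx/(sin θ' − sin θ) = -1.3333
v = R·ω = -1.3333·0.7500 = -1.0000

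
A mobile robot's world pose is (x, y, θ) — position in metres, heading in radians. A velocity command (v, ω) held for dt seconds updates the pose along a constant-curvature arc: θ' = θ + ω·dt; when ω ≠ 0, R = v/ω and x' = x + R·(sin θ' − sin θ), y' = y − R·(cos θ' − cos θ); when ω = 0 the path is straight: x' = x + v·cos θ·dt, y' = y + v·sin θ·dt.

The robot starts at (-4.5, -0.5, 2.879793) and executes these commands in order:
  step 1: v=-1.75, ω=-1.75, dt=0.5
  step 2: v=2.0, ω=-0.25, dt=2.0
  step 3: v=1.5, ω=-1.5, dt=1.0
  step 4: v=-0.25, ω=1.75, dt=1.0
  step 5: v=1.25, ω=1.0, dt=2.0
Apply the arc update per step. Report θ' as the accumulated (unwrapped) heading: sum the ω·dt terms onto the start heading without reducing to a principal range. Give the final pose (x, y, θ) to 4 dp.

step 1: θ'=2.0048 (R=1.0000) → pose (-3.8515, -1.0454, 2.0048)
step 2: θ'=1.5048 (R=-8.0000) → pose (-4.5758, 2.8462, 1.5048)
step 3: θ'=0.0048 (R=-1.0000) → pose (-3.5827, 3.7803, 0.0048)
step 4: θ'=1.7548 (R=-0.1429) → pose (-3.7225, 3.6113, 1.7548)
step 5: θ'=3.7548 (R=1.2500) → pose (-5.6708, 4.4048, 3.7548)

(-5.6708, 4.4048, 3.7548)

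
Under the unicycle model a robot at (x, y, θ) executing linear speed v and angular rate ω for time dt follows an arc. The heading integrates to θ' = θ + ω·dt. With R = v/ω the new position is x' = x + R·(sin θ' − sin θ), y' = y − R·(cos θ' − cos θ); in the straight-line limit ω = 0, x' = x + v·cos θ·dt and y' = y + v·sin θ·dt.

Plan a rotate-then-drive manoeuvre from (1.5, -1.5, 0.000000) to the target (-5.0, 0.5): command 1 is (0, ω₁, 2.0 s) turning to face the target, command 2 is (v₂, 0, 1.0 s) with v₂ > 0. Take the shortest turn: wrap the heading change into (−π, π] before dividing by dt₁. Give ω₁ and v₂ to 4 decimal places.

ω₁ = 1.4215, v₂ = 6.8007

heading to target = atan2(0.5−-1.5, -5−1.5) = 2.8431
Δθ = wrap(2.8431 − 0.0000) = 2.8431; ω₁ = Δθ/dt₁ = 1.4215
distance = √((-5−1.5)² + (0.5−-1.5)²) = 6.8007; v₂ = distance/dt₂ = 6.8007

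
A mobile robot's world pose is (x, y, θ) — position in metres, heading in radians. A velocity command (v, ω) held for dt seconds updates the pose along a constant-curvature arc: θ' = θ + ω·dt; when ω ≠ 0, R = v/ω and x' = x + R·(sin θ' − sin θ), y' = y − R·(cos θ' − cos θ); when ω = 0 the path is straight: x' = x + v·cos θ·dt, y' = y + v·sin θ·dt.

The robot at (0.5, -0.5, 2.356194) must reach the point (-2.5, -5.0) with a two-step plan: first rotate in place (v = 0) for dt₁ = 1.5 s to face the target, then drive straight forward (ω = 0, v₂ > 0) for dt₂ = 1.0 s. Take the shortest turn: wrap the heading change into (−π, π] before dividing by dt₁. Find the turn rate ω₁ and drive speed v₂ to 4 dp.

heading to target = atan2(-5−-0.5, -2.5−0.5) = -2.1588
Δθ = wrap(-2.1588 − 2.3562) = 1.7682; ω₁ = Δθ/dt₁ = 1.1788
distance = √((-2.5−0.5)² + (-5−-0.5)²) = 5.4083; v₂ = distance/dt₂ = 5.4083

ω₁ = 1.1788, v₂ = 5.4083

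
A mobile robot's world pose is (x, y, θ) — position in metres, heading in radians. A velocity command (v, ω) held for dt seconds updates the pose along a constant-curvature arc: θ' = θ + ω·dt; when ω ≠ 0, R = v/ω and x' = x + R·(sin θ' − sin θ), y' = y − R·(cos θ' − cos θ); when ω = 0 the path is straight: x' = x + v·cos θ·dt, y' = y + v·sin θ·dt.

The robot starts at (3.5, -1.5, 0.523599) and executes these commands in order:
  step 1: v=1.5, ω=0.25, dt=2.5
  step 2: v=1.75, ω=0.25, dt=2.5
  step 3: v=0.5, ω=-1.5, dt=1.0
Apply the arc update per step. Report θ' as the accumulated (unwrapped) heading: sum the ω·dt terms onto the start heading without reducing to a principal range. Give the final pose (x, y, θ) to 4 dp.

(6.6808, 5.9039, 0.2736)

step 1: θ'=1.1486 (R=6.0000) → pose (5.9731, 1.2376, 1.1486)
step 2: θ'=1.7736 (R=7.0000) → pose (6.4443, 5.5158, 1.7736)
step 3: θ'=0.2736 (R=-0.3333) → pose (6.6808, 5.9039, 0.2736)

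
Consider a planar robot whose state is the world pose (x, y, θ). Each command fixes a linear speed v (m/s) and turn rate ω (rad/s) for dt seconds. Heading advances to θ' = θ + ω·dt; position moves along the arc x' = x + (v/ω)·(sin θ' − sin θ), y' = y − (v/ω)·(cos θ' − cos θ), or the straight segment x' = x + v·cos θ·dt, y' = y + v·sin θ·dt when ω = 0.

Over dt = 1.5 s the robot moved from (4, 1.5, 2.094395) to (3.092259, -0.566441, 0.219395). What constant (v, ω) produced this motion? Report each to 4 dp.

Δθ = 0.219395 − 2.094395 = -1.875000
ω = Δθ/dt = -1.875000/1.5 = -1.2500
R = −Δy/(cos θ' − cos θ) = 1.4000
v = R·ω = 1.4000·-1.2500 = -1.7500

v = -1.7500, ω = -1.2500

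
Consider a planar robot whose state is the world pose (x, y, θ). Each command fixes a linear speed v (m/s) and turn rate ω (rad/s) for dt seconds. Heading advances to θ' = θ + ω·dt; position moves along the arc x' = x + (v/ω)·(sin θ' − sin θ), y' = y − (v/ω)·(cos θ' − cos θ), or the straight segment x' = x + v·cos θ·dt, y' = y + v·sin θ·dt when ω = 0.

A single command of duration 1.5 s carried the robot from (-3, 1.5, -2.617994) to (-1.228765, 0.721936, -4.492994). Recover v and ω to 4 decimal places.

v = -1.5000, ω = -1.2500

Δθ = -4.492994 − -2.617994 = -1.875000
ω = Δθ/dt = -1.875000/1.5 = -1.2500
R = Δx/(sin θ' − sin θ) = 1.2000
v = R·ω = 1.2000·-1.2500 = -1.5000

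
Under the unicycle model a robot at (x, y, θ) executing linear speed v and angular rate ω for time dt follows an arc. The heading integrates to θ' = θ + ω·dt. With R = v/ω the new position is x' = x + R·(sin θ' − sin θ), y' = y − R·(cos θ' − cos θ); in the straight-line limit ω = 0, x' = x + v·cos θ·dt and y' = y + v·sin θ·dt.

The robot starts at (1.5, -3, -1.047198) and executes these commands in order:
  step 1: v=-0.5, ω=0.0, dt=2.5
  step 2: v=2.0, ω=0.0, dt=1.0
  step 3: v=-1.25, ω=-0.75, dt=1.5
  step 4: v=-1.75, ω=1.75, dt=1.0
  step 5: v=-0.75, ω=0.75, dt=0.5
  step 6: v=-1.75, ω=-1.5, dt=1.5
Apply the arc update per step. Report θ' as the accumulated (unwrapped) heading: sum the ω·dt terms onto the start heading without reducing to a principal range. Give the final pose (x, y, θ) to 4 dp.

step 1: θ'=-1.0472 (straight) → pose (0.8750, -1.9175, -1.0472)
step 2: θ'=-1.0472 (straight) → pose (1.8750, -3.6495, -1.0472)
step 3: θ'=-2.1722 (R=1.6667) → pose (1.9441, -1.8732, -2.1722)
step 4: θ'=-0.4222 (R=-1.0000) → pose (1.5294, -0.3952, -0.4222)
step 5: θ'=-0.0472 (R=-1.0000) → pose (1.1668, -0.3085, -0.0472)
step 6: θ'=-2.2972 (R=1.1667) → pose (0.3497, 1.6317, -2.2972)

(0.3497, 1.6317, -2.2972)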